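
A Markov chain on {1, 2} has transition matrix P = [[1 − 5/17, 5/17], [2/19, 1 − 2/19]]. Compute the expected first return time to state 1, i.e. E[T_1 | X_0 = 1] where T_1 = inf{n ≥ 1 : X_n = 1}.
E[T_1 | X_0 = 1] = 1/π_1 = 129/34

For an irreducible recurrent Markov chain with stationary distribution π, E[T_i | X_0 = i] = 1/π_i (Kac's formula). Here π_1 = (2/19)/(5/17 + 2/19) = (2/19)/(129/323) = 34/129, so E[T_1 | X_0 = 1] = 1/π_1 = (5/17 + 2/19)/(2/19) = (129/323)/(2/19) = 129/34.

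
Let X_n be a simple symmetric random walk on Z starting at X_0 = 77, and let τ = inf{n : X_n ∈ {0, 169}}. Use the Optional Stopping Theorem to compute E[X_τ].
E[X_τ] = 77

X_n is a martingale and τ is a bounded-mean stopping time (indeed τ is finite a.s. with bounded expectation since the walk is in a bounded region). By the OST, E[X_τ] = E[X_0] = 77. Equivalently: E[X_τ] = 169 · P(hit 169 first) + 0 · P(hit 0 first) = 169 · (77/169) = 77.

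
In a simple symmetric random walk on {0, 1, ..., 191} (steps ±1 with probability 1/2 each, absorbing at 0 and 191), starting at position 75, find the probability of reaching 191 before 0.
P(hit 191 before 0) = 75/191

Let u_k = P(hit 191 before 0 | start at k). Then u_0 = 0, u_191 = 1, and u_k = u_{k-1}/2 + u_{k+1}/2 for 1 ≤ k ≤ 190. This harmonic recurrence is solved by u_k = k/191, giving u_75 = 75/191.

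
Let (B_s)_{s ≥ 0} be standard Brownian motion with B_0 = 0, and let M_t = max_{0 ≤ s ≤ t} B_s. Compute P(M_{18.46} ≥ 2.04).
P(M_{18.46} ≥ 2.04) = 2·P(B_{18.46} ≥ 2.04) = 2(1 − Φ(2.04/√18.46)) ≈ 0.6349

By the reflection principle for Brownian motion, P(M_t ≥ a) = 2 · P(B_t ≥ a) for a ≥ 0. Since B_t ~ N(0, t), P(B_t ≥ 2.04) = 1 − Φ(2.04/√t) = 1 − Φ(2.04/√18.46) = 1 − Φ(0.4748). So
  P(M_{18.46} ≥ 2.04) = 2(1 − Φ(0.4748)) ≈ 0.6349.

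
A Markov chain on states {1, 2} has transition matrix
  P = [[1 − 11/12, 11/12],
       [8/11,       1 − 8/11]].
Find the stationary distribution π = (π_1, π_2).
π_1 = 96/217, π_2 = 121/217

Solve πP = π with π_1 + π_2 = 1. From πP = π: π_1 · (1 − 11/12) + π_2 · 8/11 = π_1 ⇒ π_2 · 8/11 = π_1 · 11/12 ⇒ π_2/π_1 = (11/12)/(8/11) = 121/96. Together with π_1 + π_2 = 1:
  π_1 = (8/11)/(11/12 + 8/11) = (8/11)/(217/132) = 96/217,
  π_2 = (11/12)/(11/12 + 8/11) = (11/12)/(217/132) = 121/217.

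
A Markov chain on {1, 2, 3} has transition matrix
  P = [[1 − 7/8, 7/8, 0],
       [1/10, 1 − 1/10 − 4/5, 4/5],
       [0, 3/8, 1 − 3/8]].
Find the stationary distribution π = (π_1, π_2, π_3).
π = (12/341, 105/341, 224/341)

This is a birth-death chain on three states, which satisfies detailed balance: π_1 · P_{12} = π_2 · P_{21} and π_2 · P_{23} = π_3 · P_{32}.
From π_1 · 7/8 = π_2 · 1/10: π_2/π_1 = (7/8)/(1/10) = 35/4.
From π_2 · 4/5 = π_3 · 3/8: π_3/π_2 = (4/5)/(3/8) = 32/15.
Take π_1 proportional to 1; then unnormalized π = (1, 35/4, 56/3). Normalize by dividing by the sum 341/12:
  π = (12/341, 105/341, 224/341).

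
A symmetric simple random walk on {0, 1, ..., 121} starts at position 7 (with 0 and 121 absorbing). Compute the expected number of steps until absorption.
E[τ | X_0 = 7] = 798

Let v_k = E[τ | X_0 = k]. Boundary: v_0 = v_121 = 0. Recurrence: v_k = 1 + (v_{k-1} + v_{k+1})/2 for 1 ≤ k ≤ 120. The particular solution to v_k − (v_{k-1} + v_{k+1})/2 = 1 is v_k = −k^2. Adding homogeneous solution A + B k and matching boundaries gives v_k = k (121 − k). Substituting k = 7: v_7 = 7 · 114 = 798.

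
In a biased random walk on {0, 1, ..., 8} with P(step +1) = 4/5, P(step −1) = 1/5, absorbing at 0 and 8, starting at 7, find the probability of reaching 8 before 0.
P(hit 8 before 0) = (1 − (1/4)^7) / (1 − (1/4)^8) = 21844/21845

Let u_k denote P(reach 8 before 0 | start at k). Boundary: u_0 = 0, u_8 = 1. Recurrence: u_k = 4/5·u_{k+1} + 1/5·u_{k-1} for 1 ≤ k ≤ 7. Try u_k = A + B·r^k with r = q/p = (1/5)/(4/5) = 1/4. Substitution satisfies the recurrence; boundary conditions give:
  u_k = (1 − r^k) / (1 − r^N) = (1 − (1/4)^7) / (1 − (1/4)^8) = 21844/21845.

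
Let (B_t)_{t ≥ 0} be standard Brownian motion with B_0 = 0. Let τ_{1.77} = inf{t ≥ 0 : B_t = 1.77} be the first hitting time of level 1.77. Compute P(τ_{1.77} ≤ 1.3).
P(τ_{1.77} ≤ 1.3) = 2(1 − Φ(1.77/√1.3)) = 2(1 − Φ(1.5524)) ≈ 0.1206

By the reflection principle for standard BM, P(τ_b ≤ t) = 2 · P(B_t ≥ b). Since B_t ~ N(0, t), P(B_t ≥ 1.77) = 1 − Φ(1.77/√t) = 1 − Φ(1.77/√1.3) = 1 − Φ(1.5524) ≈ 0.06028. Doubling: P(τ_{1.77} ≤ 1.3) ≈ 2 · 0.06028 = 0.12056 ≈ 0.1206.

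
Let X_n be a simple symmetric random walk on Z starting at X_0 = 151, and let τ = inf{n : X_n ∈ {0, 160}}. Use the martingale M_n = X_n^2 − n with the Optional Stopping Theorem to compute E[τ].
E[τ] = 1359

M_n = X_n^2 − n is a martingale (since E[X_{n+1}^2 | F_n] = X_n^2 + 1). By OST (τ has finite mean in a bounded region), E[M_τ] = E[M_0] = X_0^2 − 0 = 151^2 = 22801. Also E[M_τ] = E[X_τ^2] − E[τ]. The walk exits at 0 or 160, with P(hit 160 first) = 151/160, so E[X_τ^2] = 160^2 · 151/160 + 0 = 24160. Thus E[τ] = E[X_τ^2] − E[M_τ] = 24160 − 22801 = 1359 = 151(160 − 151) = 1359.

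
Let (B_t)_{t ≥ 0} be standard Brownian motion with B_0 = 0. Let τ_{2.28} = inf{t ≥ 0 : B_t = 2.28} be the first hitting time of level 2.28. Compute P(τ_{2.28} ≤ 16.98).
P(τ_{2.28} ≤ 16.98) = 2(1 − Φ(2.28/√16.98)) = 2(1 − Φ(0.5533)) ≈ 0.5801

By the reflection principle for standard BM, P(τ_b ≤ t) = 2 · P(B_t ≥ b). Since B_t ~ N(0, t), P(B_t ≥ 2.28) = 1 − Φ(2.28/√t) = 1 − Φ(2.28/√16.98) = 1 − Φ(0.5533) ≈ 0.29003. Doubling: P(τ_{2.28} ≤ 16.98) ≈ 2 · 0.29003 = 0.58006 ≈ 0.5801.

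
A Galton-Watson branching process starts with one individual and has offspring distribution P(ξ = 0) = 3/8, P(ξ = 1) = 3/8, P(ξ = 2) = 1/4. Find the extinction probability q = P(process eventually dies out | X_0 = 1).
q = 1

Mean offspring μ = 0·3/8 + 1·3/8 + 2·1/4 = 7/8 ≤ 1. For μ ≤ 1 with offspring not concentrated at 1, the Galton-Watson process goes extinct almost surely, so q = 1.
(Algebraic check: The pgf is f(s) = 3/8 + 3/8·s + 1/4·s². The extinction probability q is the smallest fixed point of f in [0, 1]. Setting s = f(s):
  1/4·s² + (3/8 − 1)·s + 3/8 = 0
  1/4·s² − (3/8 + 1/4)·s + 3/8 = 0
which factors as (s − 1)·(1/4·s − 3/8) = 0, giving roots s = 1 and s = (3/8)/(1/4) = 3/2. Since 3/2 ≥ 1, the smallest root in [0, 1] is s = 1.)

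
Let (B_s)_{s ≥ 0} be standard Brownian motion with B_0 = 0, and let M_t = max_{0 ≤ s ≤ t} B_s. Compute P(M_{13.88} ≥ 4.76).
P(M_{13.88} ≥ 4.76) = 2·P(B_{13.88} ≥ 4.76) = 2(1 − Φ(4.76/√13.88)) ≈ 0.2014

By the reflection principle for Brownian motion, P(M_t ≥ a) = 2 · P(B_t ≥ a) for a ≥ 0. Since B_t ~ N(0, t), P(B_t ≥ 4.76) = 1 − Φ(4.76/√t) = 1 − Φ(4.76/√13.88) = 1 − Φ(1.2777). So
  P(M_{13.88} ≥ 4.76) = 2(1 − Φ(1.2777)) ≈ 0.2014.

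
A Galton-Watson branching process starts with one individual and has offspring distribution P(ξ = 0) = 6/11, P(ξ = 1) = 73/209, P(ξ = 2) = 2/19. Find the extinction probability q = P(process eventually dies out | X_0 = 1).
q = 1

Mean offspring μ = 0·6/11 + 1·73/209 + 2·2/19 = 117/209 ≤ 1. For μ ≤ 1 with offspring not concentrated at 1, the Galton-Watson process goes extinct almost surely, so q = 1.
(Algebraic check: The pgf is f(s) = 6/11 + 73/209·s + 2/19·s². The extinction probability q is the smallest fixed point of f in [0, 1]. Setting s = f(s):
  2/19·s² + (73/209 − 1)·s + 6/11 = 0
  2/19·s² − (6/11 + 2/19)·s + 6/11 = 0
which factors as (s − 1)·(2/19·s − 6/11) = 0, giving roots s = 1 and s = (6/11)/(2/19) = 57/11. Since 57/11 ≥ 1, the smallest root in [0, 1] is s = 1.)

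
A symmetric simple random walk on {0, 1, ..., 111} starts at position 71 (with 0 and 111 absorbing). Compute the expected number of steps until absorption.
E[τ | X_0 = 71] = 2840

Let v_k = E[τ | X_0 = k]. Boundary: v_0 = v_111 = 0. Recurrence: v_k = 1 + (v_{k-1} + v_{k+1})/2 for 1 ≤ k ≤ 110. The particular solution to v_k − (v_{k-1} + v_{k+1})/2 = 1 is v_k = −k^2. Adding homogeneous solution A + B k and matching boundaries gives v_k = k (111 − k). Substituting k = 71: v_71 = 71 · 40 = 2840.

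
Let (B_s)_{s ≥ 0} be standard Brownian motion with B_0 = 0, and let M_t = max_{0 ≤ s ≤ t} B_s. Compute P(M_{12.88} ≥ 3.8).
P(M_{12.88} ≥ 3.8) = 2·P(B_{12.88} ≥ 3.8) = 2(1 − Φ(3.8/√12.88)) ≈ 0.2897

By the reflection principle for Brownian motion, P(M_t ≥ a) = 2 · P(B_t ≥ a) for a ≥ 0. Since B_t ~ N(0, t), P(B_t ≥ 3.8) = 1 − Φ(3.8/√t) = 1 − Φ(3.8/√12.88) = 1 − Φ(1.0588). So
  P(M_{12.88} ≥ 3.8) = 2(1 − Φ(1.0588)) ≈ 0.2897.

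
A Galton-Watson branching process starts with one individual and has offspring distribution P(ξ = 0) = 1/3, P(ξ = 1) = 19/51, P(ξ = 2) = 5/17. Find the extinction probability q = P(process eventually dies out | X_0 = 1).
q = 1

Mean offspring μ = 0·1/3 + 1·19/51 + 2·5/17 = 49/51 ≤ 1. For μ ≤ 1 with offspring not concentrated at 1, the Galton-Watson process goes extinct almost surely, so q = 1.
(Algebraic check: The pgf is f(s) = 1/3 + 19/51·s + 5/17·s². The extinction probability q is the smallest fixed point of f in [0, 1]. Setting s = f(s):
  5/17·s² + (19/51 − 1)·s + 1/3 = 0
  5/17·s² − (1/3 + 5/17)·s + 1/3 = 0
which factors as (s − 1)·(5/17·s − 1/3) = 0, giving roots s = 1 and s = (1/3)/(5/17) = 17/15. Since 17/15 ≥ 1, the smallest root in [0, 1] is s = 1.)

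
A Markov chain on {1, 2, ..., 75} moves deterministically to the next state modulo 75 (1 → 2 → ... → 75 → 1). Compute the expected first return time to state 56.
E[T_56 | X_0 = 56] = 75

The chain cycles deterministically, so starting at state 56 it returns in exactly 75 steps. Equivalently, the stationary distribution is uniform π_j = 1/75 for every state j, so by Kac's formula E[T_56] = 1/π_56 = 75.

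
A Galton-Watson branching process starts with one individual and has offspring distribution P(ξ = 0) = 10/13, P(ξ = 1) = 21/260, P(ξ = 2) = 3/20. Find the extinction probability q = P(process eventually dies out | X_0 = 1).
q = 1

Mean offspring μ = 0·10/13 + 1·21/260 + 2·3/20 = 99/260 ≤ 1. For μ ≤ 1 with offspring not concentrated at 1, the Galton-Watson process goes extinct almost surely, so q = 1.
(Algebraic check: The pgf is f(s) = 10/13 + 21/260·s + 3/20·s². The extinction probability q is the smallest fixed point of f in [0, 1]. Setting s = f(s):
  3/20·s² + (21/260 − 1)·s + 10/13 = 0
  3/20·s² − (10/13 + 3/20)·s + 10/13 = 0
which factors as (s − 1)·(3/20·s − 10/13) = 0, giving roots s = 1 and s = (10/13)/(3/20) = 200/39. Since 200/39 ≥ 1, the smallest root in [0, 1] is s = 1.)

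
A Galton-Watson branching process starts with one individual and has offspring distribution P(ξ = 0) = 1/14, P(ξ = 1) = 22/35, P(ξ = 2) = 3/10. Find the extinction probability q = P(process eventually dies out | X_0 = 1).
q = 5/21

The pgf is f(s) = 1/14 + 22/35·s + 3/10·s². The extinction probability q is the smallest fixed point of f in [0, 1]. Setting s = f(s):
  3/10·s² + (22/35 − 1)·s + 1/14 = 0
  3/10·s² − (1/14 + 3/10)·s + 1/14 = 0
which factors as (s − 1)·(3/10·s − 1/14) = 0, giving roots s = 1 and s = (1/14)/(3/10) = 5/21.
Mean offspring μ = 22/35 + 2·3/10 = 43/35 > 1 (supercritical), so q < 1. The extinction probability is the smaller root: q = (1/14)/(3/10) = 5/21.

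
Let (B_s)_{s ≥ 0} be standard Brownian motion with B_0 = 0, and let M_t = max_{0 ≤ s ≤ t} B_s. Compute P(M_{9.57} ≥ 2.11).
P(M_{9.57} ≥ 2.11) = 2·P(B_{9.57} ≥ 2.11) = 2(1 − Φ(2.11/√9.57)) ≈ 0.4952

By the reflection principle for Brownian motion, P(M_t ≥ a) = 2 · P(B_t ≥ a) for a ≥ 0. Since B_t ~ N(0, t), P(B_t ≥ 2.11) = 1 − Φ(2.11/√t) = 1 − Φ(2.11/√9.57) = 1 − Φ(0.6821). So
  P(M_{9.57} ≥ 2.11) = 2(1 − Φ(0.6821)) ≈ 0.4952.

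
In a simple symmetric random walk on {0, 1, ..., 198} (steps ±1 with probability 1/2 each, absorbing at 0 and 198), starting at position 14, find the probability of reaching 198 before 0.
P(hit 198 before 0) = 14/198 = 7/99

Let u_k = P(hit 198 before 0 | start at k). Then u_0 = 0, u_198 = 1, and u_k = u_{k-1}/2 + u_{k+1}/2 for 1 ≤ k ≤ 197. This harmonic recurrence is solved by u_k = k/198, giving u_14 = 14/198 = 7/99.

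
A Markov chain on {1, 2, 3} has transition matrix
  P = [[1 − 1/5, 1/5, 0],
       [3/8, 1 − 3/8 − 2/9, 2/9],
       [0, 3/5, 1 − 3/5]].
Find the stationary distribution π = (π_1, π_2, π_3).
π = (405/701, 216/701, 80/701)

This is a birth-death chain on three states, which satisfies detailed balance: π_1 · P_{12} = π_2 · P_{21} and π_2 · P_{23} = π_3 · P_{32}.
From π_1 · 1/5 = π_2 · 3/8: π_2/π_1 = (1/5)/(3/8) = 8/15.
From π_2 · 2/9 = π_3 · 3/5: π_3/π_2 = (2/9)/(3/5) = 10/27.
Take π_1 proportional to 1; then unnormalized π = (1, 8/15, 16/81). Normalize by dividing by the sum 701/405:
  π = (405/701, 216/701, 80/701).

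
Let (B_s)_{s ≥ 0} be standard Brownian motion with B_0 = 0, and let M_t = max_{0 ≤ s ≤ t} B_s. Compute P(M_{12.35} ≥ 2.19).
P(M_{12.35} ≥ 2.19) = 2·P(B_{12.35} ≥ 2.19) = 2(1 − Φ(2.19/√12.35)) ≈ 0.5332

By the reflection principle for Brownian motion, P(M_t ≥ a) = 2 · P(B_t ≥ a) for a ≥ 0. Since B_t ~ N(0, t), P(B_t ≥ 2.19) = 1 − Φ(2.19/√t) = 1 − Φ(2.19/√12.35) = 1 − Φ(0.6232). So
  P(M_{12.35} ≥ 2.19) = 2(1 − Φ(0.6232)) ≈ 0.5332.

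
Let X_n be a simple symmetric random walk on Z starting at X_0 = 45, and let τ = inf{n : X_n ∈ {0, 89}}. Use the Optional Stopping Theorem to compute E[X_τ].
E[X_τ] = 45

X_n is a martingale and τ is a bounded-mean stopping time (indeed τ is finite a.s. with bounded expectation since the walk is in a bounded region). By the OST, E[X_τ] = E[X_0] = 45. Equivalently: E[X_τ] = 89 · P(hit 89 first) + 0 · P(hit 0 first) = 89 · (45/89) = 45.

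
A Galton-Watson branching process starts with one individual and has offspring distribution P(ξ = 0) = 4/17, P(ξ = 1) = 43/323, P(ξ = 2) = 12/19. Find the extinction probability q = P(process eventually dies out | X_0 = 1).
q = 19/51

The pgf is f(s) = 4/17 + 43/323·s + 12/19·s². The extinction probability q is the smallest fixed point of f in [0, 1]. Setting s = f(s):
  12/19·s² + (43/323 − 1)·s + 4/17 = 0
  12/19·s² − (4/17 + 12/19)·s + 4/17 = 0
which factors as (s − 1)·(12/19·s − 4/17) = 0, giving roots s = 1 and s = (4/17)/(12/19) = 19/51.
Mean offspring μ = 43/323 + 2·12/19 = 451/323 > 1 (supercritical), so q < 1. The extinction probability is the smaller root: q = (4/17)/(12/19) = 19/51.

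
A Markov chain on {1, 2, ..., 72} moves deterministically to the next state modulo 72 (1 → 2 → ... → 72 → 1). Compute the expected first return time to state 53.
E[T_53 | X_0 = 53] = 72

The chain cycles deterministically, so starting at state 53 it returns in exactly 72 steps. Equivalently, the stationary distribution is uniform π_j = 1/72 for every state j, so by Kac's formula E[T_53] = 1/π_53 = 72.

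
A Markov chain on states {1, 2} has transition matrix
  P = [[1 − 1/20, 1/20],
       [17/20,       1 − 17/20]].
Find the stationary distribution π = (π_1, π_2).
π_1 = 17/18, π_2 = 1/18

Solve πP = π with π_1 + π_2 = 1. From πP = π: π_1 · (1 − 1/20) + π_2 · 17/20 = π_1 ⇒ π_2 · 17/20 = π_1 · 1/20 ⇒ π_2/π_1 = (1/20)/(17/20) = 1/17. Together with π_1 + π_2 = 1:
  π_1 = (17/20)/(1/20 + 17/20) = (17/20)/(9/10) = 17/18,
  π_2 = (1/20)/(1/20 + 17/20) = (1/20)/(9/10) = 1/18.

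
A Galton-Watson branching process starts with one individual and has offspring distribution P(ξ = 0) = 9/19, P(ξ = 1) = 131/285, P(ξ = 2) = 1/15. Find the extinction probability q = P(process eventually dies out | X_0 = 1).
q = 1

Mean offspring μ = 0·9/19 + 1·131/285 + 2·1/15 = 169/285 ≤ 1. For μ ≤ 1 with offspring not concentrated at 1, the Galton-Watson process goes extinct almost surely, so q = 1.
(Algebraic check: The pgf is f(s) = 9/19 + 131/285·s + 1/15·s². The extinction probability q is the smallest fixed point of f in [0, 1]. Setting s = f(s):
  1/15·s² + (131/285 − 1)·s + 9/19 = 0
  1/15·s² − (9/19 + 1/15)·s + 9/19 = 0
which factors as (s − 1)·(1/15·s − 9/19) = 0, giving roots s = 1 and s = (9/19)/(1/15) = 135/19. Since 135/19 ≥ 1, the smallest root in [0, 1] is s = 1.)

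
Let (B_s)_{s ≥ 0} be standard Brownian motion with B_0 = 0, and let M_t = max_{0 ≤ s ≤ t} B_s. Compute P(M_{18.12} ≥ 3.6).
P(M_{18.12} ≥ 3.6) = 2·P(B_{18.12} ≥ 3.6) = 2(1 − Φ(3.6/√18.12)) ≈ 0.3977

By the reflection principle for Brownian motion, P(M_t ≥ a) = 2 · P(B_t ≥ a) for a ≥ 0. Since B_t ~ N(0, t), P(B_t ≥ 3.6) = 1 − Φ(3.6/√t) = 1 − Φ(3.6/√18.12) = 1 − Φ(0.8457). So
  P(M_{18.12} ≥ 3.6) = 2(1 − Φ(0.8457)) ≈ 0.3977.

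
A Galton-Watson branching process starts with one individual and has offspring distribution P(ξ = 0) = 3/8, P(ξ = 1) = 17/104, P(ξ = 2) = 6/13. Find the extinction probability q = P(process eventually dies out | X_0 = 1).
q = 13/16

The pgf is f(s) = 3/8 + 17/104·s + 6/13·s². The extinction probability q is the smallest fixed point of f in [0, 1]. Setting s = f(s):
  6/13·s² + (17/104 − 1)·s + 3/8 = 0
  6/13·s² − (3/8 + 6/13)·s + 3/8 = 0
which factors as (s − 1)·(6/13·s − 3/8) = 0, giving roots s = 1 and s = (3/8)/(6/13) = 13/16.
Mean offspring μ = 17/104 + 2·6/13 = 113/104 > 1 (supercritical), so q < 1. The extinction probability is the smaller root: q = (3/8)/(6/13) = 13/16.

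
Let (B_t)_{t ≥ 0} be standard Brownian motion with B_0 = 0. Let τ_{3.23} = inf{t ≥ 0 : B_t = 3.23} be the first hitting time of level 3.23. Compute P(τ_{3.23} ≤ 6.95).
P(τ_{3.23} ≤ 6.95) = 2(1 − Φ(3.23/√6.95)) = 2(1 − Φ(1.2252)) ≈ 0.2205

By the reflection principle for standard BM, P(τ_b ≤ t) = 2 · P(B_t ≥ b). Since B_t ~ N(0, t), P(B_t ≥ 3.23) = 1 − Φ(3.23/√t) = 1 − Φ(3.23/√6.95) = 1 − Φ(1.2252) ≈ 0.11025. Doubling: P(τ_{3.23} ≤ 6.95) ≈ 2 · 0.11025 = 0.22050 ≈ 0.2205.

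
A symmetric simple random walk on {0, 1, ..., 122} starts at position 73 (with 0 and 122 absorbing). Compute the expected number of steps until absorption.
E[τ | X_0 = 73] = 3577

Let v_k = E[τ | X_0 = k]. Boundary: v_0 = v_122 = 0. Recurrence: v_k = 1 + (v_{k-1} + v_{k+1})/2 for 1 ≤ k ≤ 121. The particular solution to v_k − (v_{k-1} + v_{k+1})/2 = 1 is v_k = −k^2. Adding homogeneous solution A + B k and matching boundaries gives v_k = k (122 − k). Substituting k = 73: v_73 = 73 · 49 = 3577.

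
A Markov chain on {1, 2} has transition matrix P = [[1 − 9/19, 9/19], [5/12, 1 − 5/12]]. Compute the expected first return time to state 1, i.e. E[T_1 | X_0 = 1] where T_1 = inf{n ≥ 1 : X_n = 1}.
E[T_1 | X_0 = 1] = 1/π_1 = 203/95

For an irreducible recurrent Markov chain with stationary distribution π, E[T_i | X_0 = i] = 1/π_i (Kac's formula). Here π_1 = (5/12)/(9/19 + 5/12) = (5/12)/(203/228) = 95/203, so E[T_1 | X_0 = 1] = 1/π_1 = (9/19 + 5/12)/(5/12) = (203/228)/(5/12) = 203/95.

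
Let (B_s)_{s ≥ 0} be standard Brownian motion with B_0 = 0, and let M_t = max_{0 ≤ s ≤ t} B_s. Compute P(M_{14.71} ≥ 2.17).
P(M_{14.71} ≥ 2.17) = 2·P(B_{14.71} ≥ 2.17) = 2(1 − Φ(2.17/√14.71)) ≈ 0.5715

By the reflection principle for Brownian motion, P(M_t ≥ a) = 2 · P(B_t ≥ a) for a ≥ 0. Since B_t ~ N(0, t), P(B_t ≥ 2.17) = 1 − Φ(2.17/√t) = 1 − Φ(2.17/√14.71) = 1 − Φ(0.5658). So
  P(M_{14.71} ≥ 2.17) = 2(1 − Φ(0.5658)) ≈ 0.5715.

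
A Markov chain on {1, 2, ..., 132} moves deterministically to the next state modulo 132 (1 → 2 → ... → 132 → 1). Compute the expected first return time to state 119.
E[T_119 | X_0 = 119] = 132

The chain cycles deterministically, so starting at state 119 it returns in exactly 132 steps. Equivalently, the stationary distribution is uniform π_j = 1/132 for every state j, so by Kac's formula E[T_119] = 1/π_119 = 132.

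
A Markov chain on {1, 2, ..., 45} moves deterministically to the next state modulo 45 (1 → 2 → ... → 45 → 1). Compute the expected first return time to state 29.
E[T_29 | X_0 = 29] = 45

The chain cycles deterministically, so starting at state 29 it returns in exactly 45 steps. Equivalently, the stationary distribution is uniform π_j = 1/45 for every state j, so by Kac's formula E[T_29] = 1/π_29 = 45.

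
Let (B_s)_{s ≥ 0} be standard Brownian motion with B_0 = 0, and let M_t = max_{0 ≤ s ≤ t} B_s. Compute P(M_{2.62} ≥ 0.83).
P(M_{2.62} ≥ 0.83) = 2·P(B_{2.62} ≥ 0.83) = 2(1 − Φ(0.83/√2.62)) ≈ 0.6081

By the reflection principle for Brownian motion, P(M_t ≥ a) = 2 · P(B_t ≥ a) for a ≥ 0. Since B_t ~ N(0, t), P(B_t ≥ 0.83) = 1 − Φ(0.83/√t) = 1 − Φ(0.83/√2.62) = 1 − Φ(0.5128). So
  P(M_{2.62} ≥ 0.83) = 2(1 − Φ(0.5128)) ≈ 0.6081.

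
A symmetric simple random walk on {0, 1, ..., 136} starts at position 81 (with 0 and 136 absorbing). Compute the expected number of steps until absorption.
E[τ | X_0 = 81] = 4455

Let v_k = E[τ | X_0 = k]. Boundary: v_0 = v_136 = 0. Recurrence: v_k = 1 + (v_{k-1} + v_{k+1})/2 for 1 ≤ k ≤ 135. The particular solution to v_k − (v_{k-1} + v_{k+1})/2 = 1 is v_k = −k^2. Adding homogeneous solution A + B k and matching boundaries gives v_k = k (136 − k). Substituting k = 81: v_81 = 81 · 55 = 4455.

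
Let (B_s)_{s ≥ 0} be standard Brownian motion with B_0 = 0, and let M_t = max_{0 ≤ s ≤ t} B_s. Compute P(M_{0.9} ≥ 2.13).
P(M_{0.9} ≥ 2.13) = 2·P(B_{0.9} ≥ 2.13) = 2(1 − Φ(2.13/√0.9)) ≈ 0.0248

By the reflection principle for Brownian motion, P(M_t ≥ a) = 2 · P(B_t ≥ a) for a ≥ 0. Since B_t ~ N(0, t), P(B_t ≥ 2.13) = 1 − Φ(2.13/√t) = 1 − Φ(2.13/√0.9) = 1 − Φ(2.2452). So
  P(M_{0.9} ≥ 2.13) = 2(1 − Φ(2.2452)) ≈ 0.0248.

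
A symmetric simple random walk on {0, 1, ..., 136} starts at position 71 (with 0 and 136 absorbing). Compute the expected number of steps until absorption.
E[τ | X_0 = 71] = 4615

Let v_k = E[τ | X_0 = k]. Boundary: v_0 = v_136 = 0. Recurrence: v_k = 1 + (v_{k-1} + v_{k+1})/2 for 1 ≤ k ≤ 135. The particular solution to v_k − (v_{k-1} + v_{k+1})/2 = 1 is v_k = −k^2. Adding homogeneous solution A + B k and matching boundaries gives v_k = k (136 − k). Substituting k = 71: v_71 = 71 · 65 = 4615.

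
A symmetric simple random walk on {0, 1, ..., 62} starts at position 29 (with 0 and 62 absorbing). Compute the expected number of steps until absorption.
E[τ | X_0 = 29] = 957

Let v_k = E[τ | X_0 = k]. Boundary: v_0 = v_62 = 0. Recurrence: v_k = 1 + (v_{k-1} + v_{k+1})/2 for 1 ≤ k ≤ 61. The particular solution to v_k − (v_{k-1} + v_{k+1})/2 = 1 is v_k = −k^2. Adding homogeneous solution A + B k and matching boundaries gives v_k = k (62 − k). Substituting k = 29: v_29 = 29 · 33 = 957.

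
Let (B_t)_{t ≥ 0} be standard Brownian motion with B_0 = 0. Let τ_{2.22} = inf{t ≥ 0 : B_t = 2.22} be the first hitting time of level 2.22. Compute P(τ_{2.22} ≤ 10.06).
P(τ_{2.22} ≤ 10.06) = 2(1 − Φ(2.22/√10.06)) = 2(1 − Φ(0.6999)) ≈ 0.4840

By the reflection principle for standard BM, P(τ_b ≤ t) = 2 · P(B_t ≥ b). Since B_t ~ N(0, t), P(B_t ≥ 2.22) = 1 − Φ(2.22/√t) = 1 − Φ(2.22/√10.06) = 1 − Φ(0.6999) ≈ 0.24199. Doubling: P(τ_{2.22} ≤ 10.06) ≈ 2 · 0.24199 = 0.48398 ≈ 0.4840.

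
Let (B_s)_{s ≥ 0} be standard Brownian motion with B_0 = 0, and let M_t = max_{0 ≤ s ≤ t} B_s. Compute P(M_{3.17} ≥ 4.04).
P(M_{3.17} ≥ 4.04) = 2·P(B_{3.17} ≥ 4.04) = 2(1 − Φ(4.04/√3.17)) ≈ 0.0233

By the reflection principle for Brownian motion, P(M_t ≥ a) = 2 · P(B_t ≥ a) for a ≥ 0. Since B_t ~ N(0, t), P(B_t ≥ 4.04) = 1 − Φ(4.04/√t) = 1 − Φ(4.04/√3.17) = 1 − Φ(2.2691). So
  P(M_{3.17} ≥ 4.04) = 2(1 − Φ(2.2691)) ≈ 0.0233.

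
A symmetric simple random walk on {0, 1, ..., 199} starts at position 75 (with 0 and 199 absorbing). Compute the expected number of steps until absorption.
E[τ | X_0 = 75] = 9300

Let v_k = E[τ | X_0 = k]. Boundary: v_0 = v_199 = 0. Recurrence: v_k = 1 + (v_{k-1} + v_{k+1})/2 for 1 ≤ k ≤ 198. The particular solution to v_k − (v_{k-1} + v_{k+1})/2 = 1 is v_k = −k^2. Adding homogeneous solution A + B k and matching boundaries gives v_k = k (199 − k). Substituting k = 75: v_75 = 75 · 124 = 9300.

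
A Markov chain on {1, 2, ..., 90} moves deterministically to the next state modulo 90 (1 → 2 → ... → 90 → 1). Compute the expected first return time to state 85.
E[T_85 | X_0 = 85] = 90

The chain cycles deterministically, so starting at state 85 it returns in exactly 90 steps. Equivalently, the stationary distribution is uniform π_j = 1/90 for every state j, so by Kac's formula E[T_85] = 1/π_85 = 90.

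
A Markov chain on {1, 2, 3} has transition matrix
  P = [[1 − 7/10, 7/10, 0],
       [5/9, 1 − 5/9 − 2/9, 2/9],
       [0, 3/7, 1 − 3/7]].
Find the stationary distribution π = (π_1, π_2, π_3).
π = (150/437, 189/437, 98/437)

This is a birth-death chain on three states, which satisfies detailed balance: π_1 · P_{12} = π_2 · P_{21} and π_2 · P_{23} = π_3 · P_{32}.
From π_1 · 7/10 = π_2 · 5/9: π_2/π_1 = (7/10)/(5/9) = 63/50.
From π_2 · 2/9 = π_3 · 3/7: π_3/π_2 = (2/9)/(3/7) = 14/27.
Take π_1 proportional to 1; then unnormalized π = (1, 63/50, 49/75). Normalize by dividing by the sum 437/150:
  π = (150/437, 189/437, 98/437).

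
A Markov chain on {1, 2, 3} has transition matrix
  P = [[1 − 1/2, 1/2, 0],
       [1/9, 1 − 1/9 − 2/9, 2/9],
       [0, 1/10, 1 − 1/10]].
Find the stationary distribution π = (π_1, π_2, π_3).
π = (2/31, 9/31, 20/31)

This is a birth-death chain on three states, which satisfies detailed balance: π_1 · P_{12} = π_2 · P_{21} and π_2 · P_{23} = π_3 · P_{32}.
From π_1 · 1/2 = π_2 · 1/9: π_2/π_1 = (1/2)/(1/9) = 9/2.
From π_2 · 2/9 = π_3 · 1/10: π_3/π_2 = (2/9)/(1/10) = 20/9.
Take π_1 proportional to 1; then unnormalized π = (1, 9/2, 10). Normalize by dividing by the sum 31/2:
  π = (2/31, 9/31, 20/31).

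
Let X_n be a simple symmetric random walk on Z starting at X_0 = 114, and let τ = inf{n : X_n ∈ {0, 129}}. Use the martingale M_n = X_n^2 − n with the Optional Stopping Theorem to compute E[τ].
E[τ] = 1710

M_n = X_n^2 − n is a martingale (since E[X_{n+1}^2 | F_n] = X_n^2 + 1). By OST (τ has finite mean in a bounded region), E[M_τ] = E[M_0] = X_0^2 − 0 = 114^2 = 12996. Also E[M_τ] = E[X_τ^2] − E[τ]. The walk exits at 0 or 129, with P(hit 129 first) = 114/129, so E[X_τ^2] = 129^2 · 114/129 + 0 = 14706. Thus E[τ] = E[X_τ^2] − E[M_τ] = 14706 − 12996 = 1710 = 114(129 − 114) = 1710.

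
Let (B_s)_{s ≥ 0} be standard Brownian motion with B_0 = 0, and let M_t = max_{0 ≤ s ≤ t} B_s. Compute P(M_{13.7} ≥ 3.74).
P(M_{13.7} ≥ 3.74) = 2·P(B_{13.7} ≥ 3.74) = 2(1 − Φ(3.74/√13.7)) ≈ 0.3123

By the reflection principle for Brownian motion, P(M_t ≥ a) = 2 · P(B_t ≥ a) for a ≥ 0. Since B_t ~ N(0, t), P(B_t ≥ 3.74) = 1 − Φ(3.74/√t) = 1 − Φ(3.74/√13.7) = 1 − Φ(1.0104). So
  P(M_{13.7} ≥ 3.74) = 2(1 − Φ(1.0104)) ≈ 0.3123.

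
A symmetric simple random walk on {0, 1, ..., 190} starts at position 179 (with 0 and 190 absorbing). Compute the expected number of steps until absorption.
E[τ | X_0 = 179] = 1969

Let v_k = E[τ | X_0 = k]. Boundary: v_0 = v_190 = 0. Recurrence: v_k = 1 + (v_{k-1} + v_{k+1})/2 for 1 ≤ k ≤ 189. The particular solution to v_k − (v_{k-1} + v_{k+1})/2 = 1 is v_k = −k^2. Adding homogeneous solution A + B k and matching boundaries gives v_k = k (190 − k). Substituting k = 179: v_179 = 179 · 11 = 1969.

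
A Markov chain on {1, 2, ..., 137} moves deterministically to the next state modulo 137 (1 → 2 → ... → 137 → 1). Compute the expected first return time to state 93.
E[T_93 | X_0 = 93] = 137

The chain cycles deterministically, so starting at state 93 it returns in exactly 137 steps. Equivalently, the stationary distribution is uniform π_j = 1/137 for every state j, so by Kac's formula E[T_93] = 1/π_93 = 137.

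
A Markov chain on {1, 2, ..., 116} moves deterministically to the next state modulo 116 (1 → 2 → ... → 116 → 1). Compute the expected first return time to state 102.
E[T_102 | X_0 = 102] = 116

The chain cycles deterministically, so starting at state 102 it returns in exactly 116 steps. Equivalently, the stationary distribution is uniform π_j = 1/116 for every state j, so by Kac's formula E[T_102] = 1/π_102 = 116.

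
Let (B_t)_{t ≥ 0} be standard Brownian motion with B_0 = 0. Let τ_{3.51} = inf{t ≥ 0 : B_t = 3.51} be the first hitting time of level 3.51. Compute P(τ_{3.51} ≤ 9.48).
P(τ_{3.51} ≤ 9.48) = 2(1 − Φ(3.51/√9.48)) = 2(1 − Φ(1.1400)) ≈ 0.2543

By the reflection principle for standard BM, P(τ_b ≤ t) = 2 · P(B_t ≥ b). Since B_t ~ N(0, t), P(B_t ≥ 3.51) = 1 − Φ(3.51/√t) = 1 − Φ(3.51/√9.48) = 1 − Φ(1.1400) ≈ 0.12714. Doubling: P(τ_{3.51} ≤ 9.48) ≈ 2 · 0.12714 = 0.25428 ≈ 0.2543.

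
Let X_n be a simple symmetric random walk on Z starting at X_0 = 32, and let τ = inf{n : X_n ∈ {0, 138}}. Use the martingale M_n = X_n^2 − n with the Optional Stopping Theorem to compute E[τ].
E[τ] = 3392

M_n = X_n^2 − n is a martingale (since E[X_{n+1}^2 | F_n] = X_n^2 + 1). By OST (τ has finite mean in a bounded region), E[M_τ] = E[M_0] = X_0^2 − 0 = 32^2 = 1024. Also E[M_τ] = E[X_τ^2] − E[τ]. The walk exits at 0 or 138, with P(hit 138 first) = 32/138, so E[X_τ^2] = 138^2 · 32/138 + 0 = 4416. Thus E[τ] = E[X_τ^2] − E[M_τ] = 4416 − 1024 = 3392 = 32(138 − 32) = 3392.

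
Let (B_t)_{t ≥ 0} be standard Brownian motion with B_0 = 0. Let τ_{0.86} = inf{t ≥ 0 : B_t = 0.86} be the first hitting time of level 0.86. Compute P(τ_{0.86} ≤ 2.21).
P(τ_{0.86} ≤ 2.21) = 2(1 − Φ(0.86/√2.21)) = 2(1 − Φ(0.5785)) ≈ 0.5629

By the reflection principle for standard BM, P(τ_b ≤ t) = 2 · P(B_t ≥ b). Since B_t ~ N(0, t), P(B_t ≥ 0.86) = 1 − Φ(0.86/√t) = 1 − Φ(0.86/√2.21) = 1 − Φ(0.5785) ≈ 0.28146. Doubling: P(τ_{0.86} ≤ 2.21) ≈ 2 · 0.28146 = 0.56292 ≈ 0.5629.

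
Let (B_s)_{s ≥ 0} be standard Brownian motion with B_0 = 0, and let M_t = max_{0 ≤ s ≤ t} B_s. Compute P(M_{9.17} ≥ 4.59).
P(M_{9.17} ≥ 4.59) = 2·P(B_{9.17} ≥ 4.59) = 2(1 − Φ(4.59/√9.17)) ≈ 0.1296

By the reflection principle for Brownian motion, P(M_t ≥ a) = 2 · P(B_t ≥ a) for a ≥ 0. Since B_t ~ N(0, t), P(B_t ≥ 4.59) = 1 − Φ(4.59/√t) = 1 − Φ(4.59/√9.17) = 1 − Φ(1.5158). So
  P(M_{9.17} ≥ 4.59) = 2(1 − Φ(1.5158)) ≈ 0.1296.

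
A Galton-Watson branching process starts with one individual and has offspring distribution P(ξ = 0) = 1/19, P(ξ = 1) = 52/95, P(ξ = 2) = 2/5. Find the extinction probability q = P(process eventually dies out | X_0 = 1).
q = 5/38

The pgf is f(s) = 1/19 + 52/95·s + 2/5·s². The extinction probability q is the smallest fixed point of f in [0, 1]. Setting s = f(s):
  2/5·s² + (52/95 − 1)·s + 1/19 = 0
  2/5·s² − (1/19 + 2/5)·s + 1/19 = 0
which factors as (s − 1)·(2/5·s − 1/19) = 0, giving roots s = 1 and s = (1/19)/(2/5) = 5/38.
Mean offspring μ = 52/95 + 2·2/5 = 128/95 > 1 (supercritical), so q < 1. The extinction probability is the smaller root: q = (1/19)/(2/5) = 5/38.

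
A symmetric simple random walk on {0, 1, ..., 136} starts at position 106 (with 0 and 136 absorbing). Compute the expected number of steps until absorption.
E[τ | X_0 = 106] = 3180

Let v_k = E[τ | X_0 = k]. Boundary: v_0 = v_136 = 0. Recurrence: v_k = 1 + (v_{k-1} + v_{k+1})/2 for 1 ≤ k ≤ 135. The particular solution to v_k − (v_{k-1} + v_{k+1})/2 = 1 is v_k = −k^2. Adding homogeneous solution A + B k and matching boundaries gives v_k = k (136 − k). Substituting k = 106: v_106 = 106 · 30 = 3180.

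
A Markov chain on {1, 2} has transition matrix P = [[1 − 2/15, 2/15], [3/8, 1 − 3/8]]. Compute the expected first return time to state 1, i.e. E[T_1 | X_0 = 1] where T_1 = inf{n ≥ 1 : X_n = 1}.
E[T_1 | X_0 = 1] = 1/π_1 = 61/45

For an irreducible recurrent Markov chain with stationary distribution π, E[T_i | X_0 = i] = 1/π_i (Kac's formula). Here π_1 = (3/8)/(2/15 + 3/8) = (3/8)/(61/120) = 45/61, so E[T_1 | X_0 = 1] = 1/π_1 = (2/15 + 3/8)/(3/8) = (61/120)/(3/8) = 61/45.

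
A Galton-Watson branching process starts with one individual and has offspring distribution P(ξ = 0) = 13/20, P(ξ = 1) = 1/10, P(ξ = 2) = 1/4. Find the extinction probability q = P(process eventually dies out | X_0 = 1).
q = 1

Mean offspring μ = 0·13/20 + 1·1/10 + 2·1/4 = 3/5 ≤ 1. For μ ≤ 1 with offspring not concentrated at 1, the Galton-Watson process goes extinct almost surely, so q = 1.
(Algebraic check: The pgf is f(s) = 13/20 + 1/10·s + 1/4·s². The extinction probability q is the smallest fixed point of f in [0, 1]. Setting s = f(s):
  1/4·s² + (1/10 − 1)·s + 13/20 = 0
  1/4·s² − (13/20 + 1/4)·s + 13/20 = 0
which factors as (s − 1)·(1/4·s − 13/20) = 0, giving roots s = 1 and s = (13/20)/(1/4) = 13/5. Since 13/5 ≥ 1, the smallest root in [0, 1] is s = 1.)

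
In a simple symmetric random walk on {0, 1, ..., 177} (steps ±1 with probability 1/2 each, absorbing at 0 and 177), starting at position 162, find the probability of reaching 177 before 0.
P(hit 177 before 0) = 162/177 = 54/59

Let u_k = P(hit 177 before 0 | start at k). Then u_0 = 0, u_177 = 1, and u_k = u_{k-1}/2 + u_{k+1}/2 for 1 ≤ k ≤ 176. This harmonic recurrence is solved by u_k = k/177, giving u_162 = 162/177 = 54/59.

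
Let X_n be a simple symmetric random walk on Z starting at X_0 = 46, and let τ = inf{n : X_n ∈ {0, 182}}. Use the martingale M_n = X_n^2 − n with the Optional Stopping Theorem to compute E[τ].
E[τ] = 6256

M_n = X_n^2 − n is a martingale (since E[X_{n+1}^2 | F_n] = X_n^2 + 1). By OST (τ has finite mean in a bounded region), E[M_τ] = E[M_0] = X_0^2 − 0 = 46^2 = 2116. Also E[M_τ] = E[X_τ^2] − E[τ]. The walk exits at 0 or 182, with P(hit 182 first) = 46/182, so E[X_τ^2] = 182^2 · 46/182 + 0 = 8372. Thus E[τ] = E[X_τ^2] − E[M_τ] = 8372 − 2116 = 6256 = 46(182 − 46) = 6256.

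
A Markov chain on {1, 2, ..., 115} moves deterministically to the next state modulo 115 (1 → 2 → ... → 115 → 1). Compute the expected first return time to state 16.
E[T_16 | X_0 = 16] = 115

The chain cycles deterministically, so starting at state 16 it returns in exactly 115 steps. Equivalently, the stationary distribution is uniform π_j = 1/115 for every state j, so by Kac's formula E[T_16] = 1/π_16 = 115.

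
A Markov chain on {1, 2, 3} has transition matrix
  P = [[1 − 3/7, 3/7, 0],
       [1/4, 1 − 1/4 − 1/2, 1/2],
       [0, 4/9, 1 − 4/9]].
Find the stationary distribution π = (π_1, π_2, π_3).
π = (14/65, 24/65, 27/65)

This is a birth-death chain on three states, which satisfies detailed balance: π_1 · P_{12} = π_2 · P_{21} and π_2 · P_{23} = π_3 · P_{32}.
From π_1 · 3/7 = π_2 · 1/4: π_2/π_1 = (3/7)/(1/4) = 12/7.
From π_2 · 1/2 = π_3 · 4/9: π_3/π_2 = (1/2)/(4/9) = 9/8.
Take π_1 proportional to 1; then unnormalized π = (1, 12/7, 27/14). Normalize by dividing by the sum 65/14:
  π = (14/65, 24/65, 27/65).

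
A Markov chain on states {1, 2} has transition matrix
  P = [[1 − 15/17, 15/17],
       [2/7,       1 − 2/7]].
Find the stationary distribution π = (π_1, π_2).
π_1 = 34/139, π_2 = 105/139

Solve πP = π with π_1 + π_2 = 1. From πP = π: π_1 · (1 − 15/17) + π_2 · 2/7 = π_1 ⇒ π_2 · 2/7 = π_1 · 15/17 ⇒ π_2/π_1 = (15/17)/(2/7) = 105/34. Together with π_1 + π_2 = 1:
  π_1 = (2/7)/(15/17 + 2/7) = (2/7)/(139/119) = 34/139,
  π_2 = (15/17)/(15/17 + 2/7) = (15/17)/(139/119) = 105/139.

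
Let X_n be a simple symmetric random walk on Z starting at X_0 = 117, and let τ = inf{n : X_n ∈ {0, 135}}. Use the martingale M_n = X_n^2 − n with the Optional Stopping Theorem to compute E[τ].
E[τ] = 2106

M_n = X_n^2 − n is a martingale (since E[X_{n+1}^2 | F_n] = X_n^2 + 1). By OST (τ has finite mean in a bounded region), E[M_τ] = E[M_0] = X_0^2 − 0 = 117^2 = 13689. Also E[M_τ] = E[X_τ^2] − E[τ]. The walk exits at 0 or 135, with P(hit 135 first) = 117/135, so E[X_τ^2] = 135^2 · 117/135 + 0 = 15795. Thus E[τ] = E[X_τ^2] − E[M_τ] = 15795 − 13689 = 2106 = 117(135 − 117) = 2106.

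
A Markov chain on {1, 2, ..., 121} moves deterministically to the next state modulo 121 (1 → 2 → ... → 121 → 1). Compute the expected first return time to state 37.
E[T_37 | X_0 = 37] = 121

The chain cycles deterministically, so starting at state 37 it returns in exactly 121 steps. Equivalently, the stationary distribution is uniform π_j = 1/121 for every state j, so by Kac's formula E[T_37] = 1/π_37 = 121.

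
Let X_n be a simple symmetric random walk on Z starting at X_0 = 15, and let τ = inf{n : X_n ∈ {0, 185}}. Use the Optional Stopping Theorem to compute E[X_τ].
E[X_τ] = 15

X_n is a martingale and τ is a bounded-mean stopping time (indeed τ is finite a.s. with bounded expectation since the walk is in a bounded region). By the OST, E[X_τ] = E[X_0] = 15. Equivalently: E[X_τ] = 185 · P(hit 185 first) + 0 · P(hit 0 first) = 185 · (15/185) = 15.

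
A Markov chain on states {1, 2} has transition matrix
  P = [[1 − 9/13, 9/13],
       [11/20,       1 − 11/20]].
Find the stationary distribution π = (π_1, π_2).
π_1 = 143/323, π_2 = 180/323

Solve πP = π with π_1 + π_2 = 1. From πP = π: π_1 · (1 − 9/13) + π_2 · 11/20 = π_1 ⇒ π_2 · 11/20 = π_1 · 9/13 ⇒ π_2/π_1 = (9/13)/(11/20) = 180/143. Together with π_1 + π_2 = 1:
  π_1 = (11/20)/(9/13 + 11/20) = (11/20)/(323/260) = 143/323,
  π_2 = (9/13)/(9/13 + 11/20) = (9/13)/(323/260) = 180/323.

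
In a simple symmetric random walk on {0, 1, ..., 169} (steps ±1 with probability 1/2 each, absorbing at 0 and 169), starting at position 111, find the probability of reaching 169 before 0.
P(hit 169 before 0) = 111/169

Let u_k = P(hit 169 before 0 | start at k). Then u_0 = 0, u_169 = 1, and u_k = u_{k-1}/2 + u_{k+1}/2 for 1 ≤ k ≤ 168. This harmonic recurrence is solved by u_k = k/169, giving u_111 = 111/169.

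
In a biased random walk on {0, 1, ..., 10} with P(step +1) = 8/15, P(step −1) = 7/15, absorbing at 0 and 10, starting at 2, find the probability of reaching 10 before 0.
P(hit 10 before 0) = (1 − (7/8)^2) / (1 − (7/8)^10) = 16777216/52751105

Let u_k denote P(reach 10 before 0 | start at k). Boundary: u_0 = 0, u_10 = 1. Recurrence: u_k = 8/15·u_{k+1} + 7/15·u_{k-1} for 1 ≤ k ≤ 9. Try u_k = A + B·r^k with r = q/p = (7/15)/(8/15) = 7/8. Substitution satisfies the recurrence; boundary conditions give:
  u_k = (1 − r^k) / (1 − r^N) = (1 − (7/8)^2) / (1 − (7/8)^10) = 16777216/52751105.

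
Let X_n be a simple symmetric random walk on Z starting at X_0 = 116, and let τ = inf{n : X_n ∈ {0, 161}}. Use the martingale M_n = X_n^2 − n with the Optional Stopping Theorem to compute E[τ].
E[τ] = 5220

M_n = X_n^2 − n is a martingale (since E[X_{n+1}^2 | F_n] = X_n^2 + 1). By OST (τ has finite mean in a bounded region), E[M_τ] = E[M_0] = X_0^2 − 0 = 116^2 = 13456. Also E[M_τ] = E[X_τ^2] − E[τ]. The walk exits at 0 or 161, with P(hit 161 first) = 116/161, so E[X_τ^2] = 161^2 · 116/161 + 0 = 18676. Thus E[τ] = E[X_τ^2] − E[M_τ] = 18676 − 13456 = 5220 = 116(161 − 116) = 5220.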